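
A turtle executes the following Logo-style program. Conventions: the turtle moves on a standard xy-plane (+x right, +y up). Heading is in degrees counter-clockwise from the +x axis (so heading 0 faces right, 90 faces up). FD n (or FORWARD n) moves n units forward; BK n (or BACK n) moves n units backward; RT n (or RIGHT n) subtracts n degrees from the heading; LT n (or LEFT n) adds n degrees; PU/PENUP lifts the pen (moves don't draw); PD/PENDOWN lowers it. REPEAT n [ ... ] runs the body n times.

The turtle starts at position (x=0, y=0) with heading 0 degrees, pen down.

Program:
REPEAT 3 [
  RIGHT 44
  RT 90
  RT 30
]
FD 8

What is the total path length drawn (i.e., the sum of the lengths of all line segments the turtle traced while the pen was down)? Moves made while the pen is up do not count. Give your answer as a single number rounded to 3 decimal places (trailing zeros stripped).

Answer: 8

Derivation:
Executing turtle program step by step:
Start: pos=(0,0), heading=0, pen down
REPEAT 3 [
  -- iteration 1/3 --
  RT 44: heading 0 -> 316
  RT 90: heading 316 -> 226
  RT 30: heading 226 -> 196
  -- iteration 2/3 --
  RT 44: heading 196 -> 152
  RT 90: heading 152 -> 62
  RT 30: heading 62 -> 32
  -- iteration 3/3 --
  RT 44: heading 32 -> 348
  RT 90: heading 348 -> 258
  RT 30: heading 258 -> 228
]
FD 8: (0,0) -> (-5.353,-5.945) [heading=228, draw]
Final: pos=(-5.353,-5.945), heading=228, 1 segment(s) drawn

Segment lengths:
  seg 1: (0,0) -> (-5.353,-5.945), length = 8
Total = 8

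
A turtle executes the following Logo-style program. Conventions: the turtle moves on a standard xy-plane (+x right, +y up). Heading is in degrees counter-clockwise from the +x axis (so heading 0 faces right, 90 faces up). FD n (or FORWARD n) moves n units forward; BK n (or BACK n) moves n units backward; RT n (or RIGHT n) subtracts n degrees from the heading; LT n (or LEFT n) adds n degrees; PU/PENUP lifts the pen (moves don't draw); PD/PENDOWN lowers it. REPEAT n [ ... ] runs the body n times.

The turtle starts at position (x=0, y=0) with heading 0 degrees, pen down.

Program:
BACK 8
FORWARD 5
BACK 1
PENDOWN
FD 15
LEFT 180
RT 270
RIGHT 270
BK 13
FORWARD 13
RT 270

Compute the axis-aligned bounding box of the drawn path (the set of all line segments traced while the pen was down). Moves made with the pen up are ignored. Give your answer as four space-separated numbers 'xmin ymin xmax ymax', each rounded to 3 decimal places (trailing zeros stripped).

Answer: -8 0 11 0

Derivation:
Executing turtle program step by step:
Start: pos=(0,0), heading=0, pen down
BK 8: (0,0) -> (-8,0) [heading=0, draw]
FD 5: (-8,0) -> (-3,0) [heading=0, draw]
BK 1: (-3,0) -> (-4,0) [heading=0, draw]
PD: pen down
FD 15: (-4,0) -> (11,0) [heading=0, draw]
LT 180: heading 0 -> 180
RT 270: heading 180 -> 270
RT 270: heading 270 -> 0
BK 13: (11,0) -> (-2,0) [heading=0, draw]
FD 13: (-2,0) -> (11,0) [heading=0, draw]
RT 270: heading 0 -> 90
Final: pos=(11,0), heading=90, 6 segment(s) drawn

Segment endpoints: x in {-8, -4, -3, -2, 0, 11}, y in {0, 0}
xmin=-8, ymin=0, xmax=11, ymax=0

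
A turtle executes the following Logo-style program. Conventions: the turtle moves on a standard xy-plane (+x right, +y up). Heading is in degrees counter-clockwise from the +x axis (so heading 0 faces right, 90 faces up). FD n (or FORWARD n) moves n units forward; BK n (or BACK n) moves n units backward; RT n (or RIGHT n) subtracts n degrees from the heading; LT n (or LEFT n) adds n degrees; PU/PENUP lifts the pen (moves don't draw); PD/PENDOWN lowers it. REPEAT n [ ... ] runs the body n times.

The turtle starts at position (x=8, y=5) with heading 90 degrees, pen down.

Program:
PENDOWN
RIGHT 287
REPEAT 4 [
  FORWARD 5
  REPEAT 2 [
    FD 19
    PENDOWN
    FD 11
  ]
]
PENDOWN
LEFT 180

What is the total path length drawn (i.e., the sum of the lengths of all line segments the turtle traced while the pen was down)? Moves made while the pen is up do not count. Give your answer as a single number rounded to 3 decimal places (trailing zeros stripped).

Answer: 260

Derivation:
Executing turtle program step by step:
Start: pos=(8,5), heading=90, pen down
PD: pen down
RT 287: heading 90 -> 163
REPEAT 4 [
  -- iteration 1/4 --
  FD 5: (8,5) -> (3.218,6.462) [heading=163, draw]
  REPEAT 2 [
    -- iteration 1/2 --
    FD 19: (3.218,6.462) -> (-14.951,12.017) [heading=163, draw]
    PD: pen down
    FD 11: (-14.951,12.017) -> (-25.471,15.233) [heading=163, draw]
    -- iteration 2/2 --
    FD 19: (-25.471,15.233) -> (-43.64,20.788) [heading=163, draw]
    PD: pen down
    FD 11: (-43.64,20.788) -> (-54.16,24.004) [heading=163, draw]
  ]
  -- iteration 2/4 --
  FD 5: (-54.16,24.004) -> (-58.941,25.466) [heading=163, draw]
  REPEAT 2 [
    -- iteration 1/2 --
    FD 19: (-58.941,25.466) -> (-77.111,31.021) [heading=163, draw]
    PD: pen down
    FD 11: (-77.111,31.021) -> (-87.63,34.237) [heading=163, draw]
    -- iteration 2/2 --
    FD 19: (-87.63,34.237) -> (-105.8,39.792) [heading=163, draw]
    PD: pen down
    FD 11: (-105.8,39.792) -> (-116.32,43.008) [heading=163, draw]
  ]
  -- iteration 3/4 --
  FD 5: (-116.32,43.008) -> (-121.101,44.47) [heading=163, draw]
  REPEAT 2 [
    -- iteration 1/2 --
    FD 19: (-121.101,44.47) -> (-139.271,50.025) [heading=163, draw]
    PD: pen down
    FD 11: (-139.271,50.025) -> (-149.79,53.241) [heading=163, draw]
    -- iteration 2/2 --
    FD 19: (-149.79,53.241) -> (-167.96,58.796) [heading=163, draw]
    PD: pen down
    FD 11: (-167.96,58.796) -> (-178.479,62.012) [heading=163, draw]
  ]
  -- iteration 4/4 --
  FD 5: (-178.479,62.012) -> (-183.261,63.474) [heading=163, draw]
  REPEAT 2 [
    -- iteration 1/2 --
    FD 19: (-183.261,63.474) -> (-201.431,69.029) [heading=163, draw]
    PD: pen down
    FD 11: (-201.431,69.029) -> (-211.95,72.245) [heading=163, draw]
    -- iteration 2/2 --
    FD 19: (-211.95,72.245) -> (-230.12,77.801) [heading=163, draw]
    PD: pen down
    FD 11: (-230.12,77.801) -> (-240.639,81.017) [heading=163, draw]
  ]
]
PD: pen down
LT 180: heading 163 -> 343
Final: pos=(-240.639,81.017), heading=343, 20 segment(s) drawn

Segment lengths:
  seg 1: (8,5) -> (3.218,6.462), length = 5
  seg 2: (3.218,6.462) -> (-14.951,12.017), length = 19
  seg 3: (-14.951,12.017) -> (-25.471,15.233), length = 11
  seg 4: (-25.471,15.233) -> (-43.64,20.788), length = 19
  seg 5: (-43.64,20.788) -> (-54.16,24.004), length = 11
  seg 6: (-54.16,24.004) -> (-58.941,25.466), length = 5
  seg 7: (-58.941,25.466) -> (-77.111,31.021), length = 19
  seg 8: (-77.111,31.021) -> (-87.63,34.237), length = 11
  seg 9: (-87.63,34.237) -> (-105.8,39.792), length = 19
  seg 10: (-105.8,39.792) -> (-116.32,43.008), length = 11
  seg 11: (-116.32,43.008) -> (-121.101,44.47), length = 5
  seg 12: (-121.101,44.47) -> (-139.271,50.025), length = 19
  seg 13: (-139.271,50.025) -> (-149.79,53.241), length = 11
  seg 14: (-149.79,53.241) -> (-167.96,58.796), length = 19
  seg 15: (-167.96,58.796) -> (-178.479,62.012), length = 11
  seg 16: (-178.479,62.012) -> (-183.261,63.474), length = 5
  seg 17: (-183.261,63.474) -> (-201.431,69.029), length = 19
  seg 18: (-201.431,69.029) -> (-211.95,72.245), length = 11
  seg 19: (-211.95,72.245) -> (-230.12,77.801), length = 19
  seg 20: (-230.12,77.801) -> (-240.639,81.017), length = 11
Total = 260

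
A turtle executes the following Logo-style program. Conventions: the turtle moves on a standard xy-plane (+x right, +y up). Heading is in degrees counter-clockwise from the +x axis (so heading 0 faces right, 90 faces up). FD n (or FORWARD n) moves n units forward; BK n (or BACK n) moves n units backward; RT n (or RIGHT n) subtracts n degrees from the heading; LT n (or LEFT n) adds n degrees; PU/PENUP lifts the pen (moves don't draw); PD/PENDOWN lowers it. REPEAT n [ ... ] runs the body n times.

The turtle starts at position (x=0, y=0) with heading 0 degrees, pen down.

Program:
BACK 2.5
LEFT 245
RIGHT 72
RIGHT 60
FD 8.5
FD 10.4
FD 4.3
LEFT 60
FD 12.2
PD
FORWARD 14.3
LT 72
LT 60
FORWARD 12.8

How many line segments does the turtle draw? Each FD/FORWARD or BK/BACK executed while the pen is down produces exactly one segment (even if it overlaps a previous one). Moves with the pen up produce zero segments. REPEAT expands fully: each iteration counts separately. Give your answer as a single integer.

Answer: 7

Derivation:
Executing turtle program step by step:
Start: pos=(0,0), heading=0, pen down
BK 2.5: (0,0) -> (-2.5,0) [heading=0, draw]
LT 245: heading 0 -> 245
RT 72: heading 245 -> 173
RT 60: heading 173 -> 113
FD 8.5: (-2.5,0) -> (-5.821,7.824) [heading=113, draw]
FD 10.4: (-5.821,7.824) -> (-9.885,17.398) [heading=113, draw]
FD 4.3: (-9.885,17.398) -> (-11.565,21.356) [heading=113, draw]
LT 60: heading 113 -> 173
FD 12.2: (-11.565,21.356) -> (-23.674,22.843) [heading=173, draw]
PD: pen down
FD 14.3: (-23.674,22.843) -> (-37.867,24.585) [heading=173, draw]
LT 72: heading 173 -> 245
LT 60: heading 245 -> 305
FD 12.8: (-37.867,24.585) -> (-30.526,14.1) [heading=305, draw]
Final: pos=(-30.526,14.1), heading=305, 7 segment(s) drawn
Segments drawn: 7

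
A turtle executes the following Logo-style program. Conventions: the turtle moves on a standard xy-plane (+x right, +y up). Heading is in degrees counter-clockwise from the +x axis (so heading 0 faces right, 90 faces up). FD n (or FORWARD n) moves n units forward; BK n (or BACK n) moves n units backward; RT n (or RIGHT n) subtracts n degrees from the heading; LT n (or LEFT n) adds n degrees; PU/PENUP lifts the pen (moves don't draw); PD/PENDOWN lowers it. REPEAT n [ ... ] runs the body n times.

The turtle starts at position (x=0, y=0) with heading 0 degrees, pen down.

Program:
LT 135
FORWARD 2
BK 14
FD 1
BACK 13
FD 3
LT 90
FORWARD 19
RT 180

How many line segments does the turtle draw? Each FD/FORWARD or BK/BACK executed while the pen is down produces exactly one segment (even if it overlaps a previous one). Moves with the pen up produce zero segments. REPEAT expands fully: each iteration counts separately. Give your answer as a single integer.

Executing turtle program step by step:
Start: pos=(0,0), heading=0, pen down
LT 135: heading 0 -> 135
FD 2: (0,0) -> (-1.414,1.414) [heading=135, draw]
BK 14: (-1.414,1.414) -> (8.485,-8.485) [heading=135, draw]
FD 1: (8.485,-8.485) -> (7.778,-7.778) [heading=135, draw]
BK 13: (7.778,-7.778) -> (16.971,-16.971) [heading=135, draw]
FD 3: (16.971,-16.971) -> (14.849,-14.849) [heading=135, draw]
LT 90: heading 135 -> 225
FD 19: (14.849,-14.849) -> (1.414,-28.284) [heading=225, draw]
RT 180: heading 225 -> 45
Final: pos=(1.414,-28.284), heading=45, 6 segment(s) drawn
Segments drawn: 6

Answer: 6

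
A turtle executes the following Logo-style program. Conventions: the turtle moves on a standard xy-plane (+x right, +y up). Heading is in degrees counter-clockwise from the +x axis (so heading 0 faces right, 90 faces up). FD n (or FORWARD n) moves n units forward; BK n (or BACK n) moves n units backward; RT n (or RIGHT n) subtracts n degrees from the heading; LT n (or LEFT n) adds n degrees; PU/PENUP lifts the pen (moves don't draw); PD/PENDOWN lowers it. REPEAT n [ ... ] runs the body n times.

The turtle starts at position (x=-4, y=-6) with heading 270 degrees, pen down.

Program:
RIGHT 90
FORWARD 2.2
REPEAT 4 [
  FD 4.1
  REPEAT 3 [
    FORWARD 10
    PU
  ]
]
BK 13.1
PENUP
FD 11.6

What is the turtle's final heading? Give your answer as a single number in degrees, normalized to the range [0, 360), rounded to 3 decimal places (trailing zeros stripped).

Answer: 180

Derivation:
Executing turtle program step by step:
Start: pos=(-4,-6), heading=270, pen down
RT 90: heading 270 -> 180
FD 2.2: (-4,-6) -> (-6.2,-6) [heading=180, draw]
REPEAT 4 [
  -- iteration 1/4 --
  FD 4.1: (-6.2,-6) -> (-10.3,-6) [heading=180, draw]
  REPEAT 3 [
    -- iteration 1/3 --
    FD 10: (-10.3,-6) -> (-20.3,-6) [heading=180, draw]
    PU: pen up
    -- iteration 2/3 --
    FD 10: (-20.3,-6) -> (-30.3,-6) [heading=180, move]
    PU: pen up
    -- iteration 3/3 --
    FD 10: (-30.3,-6) -> (-40.3,-6) [heading=180, move]
    PU: pen up
  ]
  -- iteration 2/4 --
  FD 4.1: (-40.3,-6) -> (-44.4,-6) [heading=180, move]
  REPEAT 3 [
    -- iteration 1/3 --
    FD 10: (-44.4,-6) -> (-54.4,-6) [heading=180, move]
    PU: pen up
    -- iteration 2/3 --
    FD 10: (-54.4,-6) -> (-64.4,-6) [heading=180, move]
    PU: pen up
    -- iteration 3/3 --
    FD 10: (-64.4,-6) -> (-74.4,-6) [heading=180, move]
    PU: pen up
  ]
  -- iteration 3/4 --
  FD 4.1: (-74.4,-6) -> (-78.5,-6) [heading=180, move]
  REPEAT 3 [
    -- iteration 1/3 --
    FD 10: (-78.5,-6) -> (-88.5,-6) [heading=180, move]
    PU: pen up
    -- iteration 2/3 --
    FD 10: (-88.5,-6) -> (-98.5,-6) [heading=180, move]
    PU: pen up
    -- iteration 3/3 --
    FD 10: (-98.5,-6) -> (-108.5,-6) [heading=180, move]
    PU: pen up
  ]
  -- iteration 4/4 --
  FD 4.1: (-108.5,-6) -> (-112.6,-6) [heading=180, move]
  REPEAT 3 [
    -- iteration 1/3 --
    FD 10: (-112.6,-6) -> (-122.6,-6) [heading=180, move]
    PU: pen up
    -- iteration 2/3 --
    FD 10: (-122.6,-6) -> (-132.6,-6) [heading=180, move]
    PU: pen up
    -- iteration 3/3 --
    FD 10: (-132.6,-6) -> (-142.6,-6) [heading=180, move]
    PU: pen up
  ]
]
BK 13.1: (-142.6,-6) -> (-129.5,-6) [heading=180, move]
PU: pen up
FD 11.6: (-129.5,-6) -> (-141.1,-6) [heading=180, move]
Final: pos=(-141.1,-6), heading=180, 3 segment(s) drawn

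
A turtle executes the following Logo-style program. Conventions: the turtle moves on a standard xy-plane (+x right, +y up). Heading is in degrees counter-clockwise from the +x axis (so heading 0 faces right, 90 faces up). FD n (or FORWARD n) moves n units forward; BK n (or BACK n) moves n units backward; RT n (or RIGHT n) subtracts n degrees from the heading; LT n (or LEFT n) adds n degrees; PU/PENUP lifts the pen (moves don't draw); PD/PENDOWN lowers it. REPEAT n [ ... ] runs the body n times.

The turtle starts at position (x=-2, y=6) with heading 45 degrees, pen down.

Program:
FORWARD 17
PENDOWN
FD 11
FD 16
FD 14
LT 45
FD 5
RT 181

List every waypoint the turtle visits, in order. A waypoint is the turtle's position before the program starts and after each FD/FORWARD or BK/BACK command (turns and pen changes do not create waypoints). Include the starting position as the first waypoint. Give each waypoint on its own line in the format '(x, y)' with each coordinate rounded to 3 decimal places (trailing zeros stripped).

Answer: (-2, 6)
(10.021, 18.021)
(17.799, 25.799)
(29.113, 37.113)
(39.012, 47.012)
(39.012, 52.012)

Derivation:
Executing turtle program step by step:
Start: pos=(-2,6), heading=45, pen down
FD 17: (-2,6) -> (10.021,18.021) [heading=45, draw]
PD: pen down
FD 11: (10.021,18.021) -> (17.799,25.799) [heading=45, draw]
FD 16: (17.799,25.799) -> (29.113,37.113) [heading=45, draw]
FD 14: (29.113,37.113) -> (39.012,47.012) [heading=45, draw]
LT 45: heading 45 -> 90
FD 5: (39.012,47.012) -> (39.012,52.012) [heading=90, draw]
RT 181: heading 90 -> 269
Final: pos=(39.012,52.012), heading=269, 5 segment(s) drawn
Waypoints (6 total):
(-2, 6)
(10.021, 18.021)
(17.799, 25.799)
(29.113, 37.113)
(39.012, 47.012)
(39.012, 52.012)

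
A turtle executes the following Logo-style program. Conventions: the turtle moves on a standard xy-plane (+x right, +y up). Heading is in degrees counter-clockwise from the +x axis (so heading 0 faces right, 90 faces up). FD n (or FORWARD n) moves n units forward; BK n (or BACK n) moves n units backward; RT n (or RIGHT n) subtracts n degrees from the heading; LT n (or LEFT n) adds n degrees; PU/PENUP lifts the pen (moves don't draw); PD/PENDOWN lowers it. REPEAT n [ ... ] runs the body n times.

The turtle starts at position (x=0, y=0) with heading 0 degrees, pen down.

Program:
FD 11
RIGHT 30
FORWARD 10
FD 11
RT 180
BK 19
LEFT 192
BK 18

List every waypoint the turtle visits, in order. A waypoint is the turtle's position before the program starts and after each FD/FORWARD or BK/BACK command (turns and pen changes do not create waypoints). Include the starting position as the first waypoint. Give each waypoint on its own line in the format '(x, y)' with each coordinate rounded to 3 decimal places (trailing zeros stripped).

Answer: (0, 0)
(11, 0)
(19.66, -5)
(29.187, -10.5)
(45.641, -20)
(28.522, -14.438)

Derivation:
Executing turtle program step by step:
Start: pos=(0,0), heading=0, pen down
FD 11: (0,0) -> (11,0) [heading=0, draw]
RT 30: heading 0 -> 330
FD 10: (11,0) -> (19.66,-5) [heading=330, draw]
FD 11: (19.66,-5) -> (29.187,-10.5) [heading=330, draw]
RT 180: heading 330 -> 150
BK 19: (29.187,-10.5) -> (45.641,-20) [heading=150, draw]
LT 192: heading 150 -> 342
BK 18: (45.641,-20) -> (28.522,-14.438) [heading=342, draw]
Final: pos=(28.522,-14.438), heading=342, 5 segment(s) drawn
Waypoints (6 total):
(0, 0)
(11, 0)
(19.66, -5)
(29.187, -10.5)
(45.641, -20)
(28.522, -14.438)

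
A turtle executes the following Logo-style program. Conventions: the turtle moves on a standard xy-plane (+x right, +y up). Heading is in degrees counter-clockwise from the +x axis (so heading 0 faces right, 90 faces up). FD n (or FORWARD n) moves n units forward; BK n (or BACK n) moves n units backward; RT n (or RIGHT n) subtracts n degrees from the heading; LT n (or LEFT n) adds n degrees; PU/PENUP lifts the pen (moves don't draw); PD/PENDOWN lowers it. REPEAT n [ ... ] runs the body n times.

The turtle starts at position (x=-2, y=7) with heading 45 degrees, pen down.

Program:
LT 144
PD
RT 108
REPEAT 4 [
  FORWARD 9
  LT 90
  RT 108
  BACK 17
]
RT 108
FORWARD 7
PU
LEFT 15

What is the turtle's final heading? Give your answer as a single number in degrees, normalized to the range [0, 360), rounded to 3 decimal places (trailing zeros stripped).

Executing turtle program step by step:
Start: pos=(-2,7), heading=45, pen down
LT 144: heading 45 -> 189
PD: pen down
RT 108: heading 189 -> 81
REPEAT 4 [
  -- iteration 1/4 --
  FD 9: (-2,7) -> (-0.592,15.889) [heading=81, draw]
  LT 90: heading 81 -> 171
  RT 108: heading 171 -> 63
  BK 17: (-0.592,15.889) -> (-8.31,0.742) [heading=63, draw]
  -- iteration 2/4 --
  FD 9: (-8.31,0.742) -> (-4.224,8.761) [heading=63, draw]
  LT 90: heading 63 -> 153
  RT 108: heading 153 -> 45
  BK 17: (-4.224,8.761) -> (-16.245,-3.26) [heading=45, draw]
  -- iteration 3/4 --
  FD 9: (-16.245,-3.26) -> (-9.881,3.104) [heading=45, draw]
  LT 90: heading 45 -> 135
  RT 108: heading 135 -> 27
  BK 17: (-9.881,3.104) -> (-25.028,-4.614) [heading=27, draw]
  -- iteration 4/4 --
  FD 9: (-25.028,-4.614) -> (-17.009,-0.528) [heading=27, draw]
  LT 90: heading 27 -> 117
  RT 108: heading 117 -> 9
  BK 17: (-17.009,-0.528) -> (-33.8,-3.187) [heading=9, draw]
]
RT 108: heading 9 -> 261
FD 7: (-33.8,-3.187) -> (-34.895,-10.101) [heading=261, draw]
PU: pen up
LT 15: heading 261 -> 276
Final: pos=(-34.895,-10.101), heading=276, 9 segment(s) drawn

Answer: 276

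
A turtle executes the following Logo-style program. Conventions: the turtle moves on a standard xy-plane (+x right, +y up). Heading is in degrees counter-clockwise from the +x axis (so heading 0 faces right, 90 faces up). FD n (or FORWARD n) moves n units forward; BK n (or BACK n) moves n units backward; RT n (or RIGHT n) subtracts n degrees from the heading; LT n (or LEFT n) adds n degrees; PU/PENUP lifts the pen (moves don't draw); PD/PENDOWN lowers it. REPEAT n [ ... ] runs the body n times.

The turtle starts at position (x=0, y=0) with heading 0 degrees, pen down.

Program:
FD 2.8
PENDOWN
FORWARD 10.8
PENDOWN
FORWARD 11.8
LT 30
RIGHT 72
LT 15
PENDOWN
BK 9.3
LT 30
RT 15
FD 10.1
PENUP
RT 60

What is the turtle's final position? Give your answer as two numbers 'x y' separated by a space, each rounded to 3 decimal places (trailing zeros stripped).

Executing turtle program step by step:
Start: pos=(0,0), heading=0, pen down
FD 2.8: (0,0) -> (2.8,0) [heading=0, draw]
PD: pen down
FD 10.8: (2.8,0) -> (13.6,0) [heading=0, draw]
PD: pen down
FD 11.8: (13.6,0) -> (25.4,0) [heading=0, draw]
LT 30: heading 0 -> 30
RT 72: heading 30 -> 318
LT 15: heading 318 -> 333
PD: pen down
BK 9.3: (25.4,0) -> (17.114,4.222) [heading=333, draw]
LT 30: heading 333 -> 3
RT 15: heading 3 -> 348
FD 10.1: (17.114,4.222) -> (26.993,2.122) [heading=348, draw]
PU: pen up
RT 60: heading 348 -> 288
Final: pos=(26.993,2.122), heading=288, 5 segment(s) drawn

Answer: 26.993 2.122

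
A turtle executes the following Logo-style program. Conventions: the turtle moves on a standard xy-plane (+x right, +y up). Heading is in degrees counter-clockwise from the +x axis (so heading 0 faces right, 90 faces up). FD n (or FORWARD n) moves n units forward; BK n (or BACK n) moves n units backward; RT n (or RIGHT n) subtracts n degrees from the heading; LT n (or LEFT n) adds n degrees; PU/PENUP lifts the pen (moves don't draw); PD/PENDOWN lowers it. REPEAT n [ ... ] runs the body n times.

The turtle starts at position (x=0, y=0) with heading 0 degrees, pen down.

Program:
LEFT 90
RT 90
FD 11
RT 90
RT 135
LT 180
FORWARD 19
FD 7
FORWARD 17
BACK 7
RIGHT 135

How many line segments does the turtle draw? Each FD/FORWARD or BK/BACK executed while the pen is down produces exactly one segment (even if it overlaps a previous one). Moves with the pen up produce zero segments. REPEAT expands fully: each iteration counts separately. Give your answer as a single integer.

Executing turtle program step by step:
Start: pos=(0,0), heading=0, pen down
LT 90: heading 0 -> 90
RT 90: heading 90 -> 0
FD 11: (0,0) -> (11,0) [heading=0, draw]
RT 90: heading 0 -> 270
RT 135: heading 270 -> 135
LT 180: heading 135 -> 315
FD 19: (11,0) -> (24.435,-13.435) [heading=315, draw]
FD 7: (24.435,-13.435) -> (29.385,-18.385) [heading=315, draw]
FD 17: (29.385,-18.385) -> (41.406,-30.406) [heading=315, draw]
BK 7: (41.406,-30.406) -> (36.456,-25.456) [heading=315, draw]
RT 135: heading 315 -> 180
Final: pos=(36.456,-25.456), heading=180, 5 segment(s) drawn
Segments drawn: 5

Answer: 5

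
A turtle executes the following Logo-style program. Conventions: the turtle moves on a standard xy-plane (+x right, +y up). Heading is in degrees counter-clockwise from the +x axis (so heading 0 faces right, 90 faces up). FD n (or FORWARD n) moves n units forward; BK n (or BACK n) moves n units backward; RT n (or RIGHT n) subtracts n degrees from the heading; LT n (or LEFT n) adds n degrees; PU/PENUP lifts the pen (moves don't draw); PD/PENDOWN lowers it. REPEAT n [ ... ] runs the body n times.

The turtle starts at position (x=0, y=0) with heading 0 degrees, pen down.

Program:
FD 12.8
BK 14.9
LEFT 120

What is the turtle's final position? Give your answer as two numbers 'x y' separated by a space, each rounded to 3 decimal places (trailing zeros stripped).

Answer: -2.1 0

Derivation:
Executing turtle program step by step:
Start: pos=(0,0), heading=0, pen down
FD 12.8: (0,0) -> (12.8,0) [heading=0, draw]
BK 14.9: (12.8,0) -> (-2.1,0) [heading=0, draw]
LT 120: heading 0 -> 120
Final: pos=(-2.1,0), heading=120, 2 segment(s) drawn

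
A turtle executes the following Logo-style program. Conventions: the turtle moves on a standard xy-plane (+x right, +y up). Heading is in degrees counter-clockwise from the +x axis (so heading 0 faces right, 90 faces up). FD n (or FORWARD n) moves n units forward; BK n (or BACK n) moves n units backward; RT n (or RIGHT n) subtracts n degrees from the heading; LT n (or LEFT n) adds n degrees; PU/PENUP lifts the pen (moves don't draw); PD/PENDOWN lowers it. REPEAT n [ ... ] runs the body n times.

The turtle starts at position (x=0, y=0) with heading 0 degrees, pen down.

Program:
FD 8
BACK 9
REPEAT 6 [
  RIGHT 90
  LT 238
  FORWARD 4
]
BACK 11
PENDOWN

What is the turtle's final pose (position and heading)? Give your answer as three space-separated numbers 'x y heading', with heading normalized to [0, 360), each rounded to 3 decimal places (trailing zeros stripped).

Executing turtle program step by step:
Start: pos=(0,0), heading=0, pen down
FD 8: (0,0) -> (8,0) [heading=0, draw]
BK 9: (8,0) -> (-1,0) [heading=0, draw]
REPEAT 6 [
  -- iteration 1/6 --
  RT 90: heading 0 -> 270
  LT 238: heading 270 -> 148
  FD 4: (-1,0) -> (-4.392,2.12) [heading=148, draw]
  -- iteration 2/6 --
  RT 90: heading 148 -> 58
  LT 238: heading 58 -> 296
  FD 4: (-4.392,2.12) -> (-2.639,-1.475) [heading=296, draw]
  -- iteration 3/6 --
  RT 90: heading 296 -> 206
  LT 238: heading 206 -> 84
  FD 4: (-2.639,-1.475) -> (-2.221,2.503) [heading=84, draw]
  -- iteration 4/6 --
  RT 90: heading 84 -> 354
  LT 238: heading 354 -> 232
  FD 4: (-2.221,2.503) -> (-4.683,-0.649) [heading=232, draw]
  -- iteration 5/6 --
  RT 90: heading 232 -> 142
  LT 238: heading 142 -> 20
  FD 4: (-4.683,-0.649) -> (-0.924,0.719) [heading=20, draw]
  -- iteration 6/6 --
  RT 90: heading 20 -> 290
  LT 238: heading 290 -> 168
  FD 4: (-0.924,0.719) -> (-4.837,1.55) [heading=168, draw]
]
BK 11: (-4.837,1.55) -> (5.923,-0.737) [heading=168, draw]
PD: pen down
Final: pos=(5.923,-0.737), heading=168, 9 segment(s) drawn

Answer: 5.923 -0.737 168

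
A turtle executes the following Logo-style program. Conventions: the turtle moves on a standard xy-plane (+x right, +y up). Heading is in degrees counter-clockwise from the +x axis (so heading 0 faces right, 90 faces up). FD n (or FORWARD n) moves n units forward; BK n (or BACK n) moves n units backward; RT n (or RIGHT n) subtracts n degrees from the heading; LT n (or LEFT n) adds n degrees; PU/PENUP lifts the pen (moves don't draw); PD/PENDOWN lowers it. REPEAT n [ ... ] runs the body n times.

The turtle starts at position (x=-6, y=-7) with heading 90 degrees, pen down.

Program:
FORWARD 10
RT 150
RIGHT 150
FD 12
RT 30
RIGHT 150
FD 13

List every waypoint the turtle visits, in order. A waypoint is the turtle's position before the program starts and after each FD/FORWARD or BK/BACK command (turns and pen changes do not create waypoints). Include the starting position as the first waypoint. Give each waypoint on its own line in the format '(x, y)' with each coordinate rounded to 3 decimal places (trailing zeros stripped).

Executing turtle program step by step:
Start: pos=(-6,-7), heading=90, pen down
FD 10: (-6,-7) -> (-6,3) [heading=90, draw]
RT 150: heading 90 -> 300
RT 150: heading 300 -> 150
FD 12: (-6,3) -> (-16.392,9) [heading=150, draw]
RT 30: heading 150 -> 120
RT 150: heading 120 -> 330
FD 13: (-16.392,9) -> (-5.134,2.5) [heading=330, draw]
Final: pos=(-5.134,2.5), heading=330, 3 segment(s) drawn
Waypoints (4 total):
(-6, -7)
(-6, 3)
(-16.392, 9)
(-5.134, 2.5)

Answer: (-6, -7)
(-6, 3)
(-16.392, 9)
(-5.134, 2.5)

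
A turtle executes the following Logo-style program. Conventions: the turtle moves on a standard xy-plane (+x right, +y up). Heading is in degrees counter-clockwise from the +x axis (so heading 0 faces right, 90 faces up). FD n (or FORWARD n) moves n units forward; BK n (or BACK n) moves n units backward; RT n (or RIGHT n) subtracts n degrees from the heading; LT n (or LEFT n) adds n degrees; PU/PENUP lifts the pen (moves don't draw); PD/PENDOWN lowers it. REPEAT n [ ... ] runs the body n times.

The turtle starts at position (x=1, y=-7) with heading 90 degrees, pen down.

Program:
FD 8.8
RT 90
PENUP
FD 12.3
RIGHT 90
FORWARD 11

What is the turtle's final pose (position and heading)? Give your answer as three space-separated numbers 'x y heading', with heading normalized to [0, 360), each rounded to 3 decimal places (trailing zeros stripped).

Answer: 13.3 -9.2 270

Derivation:
Executing turtle program step by step:
Start: pos=(1,-7), heading=90, pen down
FD 8.8: (1,-7) -> (1,1.8) [heading=90, draw]
RT 90: heading 90 -> 0
PU: pen up
FD 12.3: (1,1.8) -> (13.3,1.8) [heading=0, move]
RT 90: heading 0 -> 270
FD 11: (13.3,1.8) -> (13.3,-9.2) [heading=270, move]
Final: pos=(13.3,-9.2), heading=270, 1 segment(s) drawn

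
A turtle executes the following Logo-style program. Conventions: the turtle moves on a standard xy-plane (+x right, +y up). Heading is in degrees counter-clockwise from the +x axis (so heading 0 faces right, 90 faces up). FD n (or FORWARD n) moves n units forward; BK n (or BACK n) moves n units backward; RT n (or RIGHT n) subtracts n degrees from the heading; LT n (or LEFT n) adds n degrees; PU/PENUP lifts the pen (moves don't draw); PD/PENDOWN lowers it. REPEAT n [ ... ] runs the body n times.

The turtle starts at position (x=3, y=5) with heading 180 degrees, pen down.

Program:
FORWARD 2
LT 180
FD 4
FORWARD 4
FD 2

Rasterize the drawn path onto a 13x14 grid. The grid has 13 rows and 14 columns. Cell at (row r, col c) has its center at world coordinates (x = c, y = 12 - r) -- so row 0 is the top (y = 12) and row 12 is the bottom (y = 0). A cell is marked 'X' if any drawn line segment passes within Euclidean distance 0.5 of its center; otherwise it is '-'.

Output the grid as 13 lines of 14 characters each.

Segment 0: (3,5) -> (1,5)
Segment 1: (1,5) -> (5,5)
Segment 2: (5,5) -> (9,5)
Segment 3: (9,5) -> (11,5)

Answer: --------------
--------------
--------------
--------------
--------------
--------------
--------------
-XXXXXXXXXXX--
--------------
--------------
--------------
--------------
--------------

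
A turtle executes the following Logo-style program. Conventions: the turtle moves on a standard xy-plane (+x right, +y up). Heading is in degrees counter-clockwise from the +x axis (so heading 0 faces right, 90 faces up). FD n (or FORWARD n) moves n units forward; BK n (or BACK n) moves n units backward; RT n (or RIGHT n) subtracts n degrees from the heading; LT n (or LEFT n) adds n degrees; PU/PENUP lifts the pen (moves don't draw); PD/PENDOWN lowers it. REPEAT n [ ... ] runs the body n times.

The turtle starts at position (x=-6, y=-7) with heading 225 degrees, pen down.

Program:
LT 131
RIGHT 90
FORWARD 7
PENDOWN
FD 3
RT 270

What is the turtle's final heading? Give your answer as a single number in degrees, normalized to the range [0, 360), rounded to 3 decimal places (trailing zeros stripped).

Executing turtle program step by step:
Start: pos=(-6,-7), heading=225, pen down
LT 131: heading 225 -> 356
RT 90: heading 356 -> 266
FD 7: (-6,-7) -> (-6.488,-13.983) [heading=266, draw]
PD: pen down
FD 3: (-6.488,-13.983) -> (-6.698,-16.976) [heading=266, draw]
RT 270: heading 266 -> 356
Final: pos=(-6.698,-16.976), heading=356, 2 segment(s) drawn

Answer: 356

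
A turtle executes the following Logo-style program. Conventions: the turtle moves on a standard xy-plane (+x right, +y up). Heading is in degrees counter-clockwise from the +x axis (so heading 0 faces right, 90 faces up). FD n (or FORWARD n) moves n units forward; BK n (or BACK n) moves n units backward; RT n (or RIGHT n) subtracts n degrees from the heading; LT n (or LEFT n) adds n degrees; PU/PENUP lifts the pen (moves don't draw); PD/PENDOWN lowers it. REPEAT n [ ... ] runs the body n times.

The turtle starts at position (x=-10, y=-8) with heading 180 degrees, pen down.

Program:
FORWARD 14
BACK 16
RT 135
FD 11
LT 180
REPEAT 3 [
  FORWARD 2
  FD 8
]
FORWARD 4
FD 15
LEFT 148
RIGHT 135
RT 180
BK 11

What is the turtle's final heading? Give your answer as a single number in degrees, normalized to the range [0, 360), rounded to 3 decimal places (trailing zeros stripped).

Answer: 58

Derivation:
Executing turtle program step by step:
Start: pos=(-10,-8), heading=180, pen down
FD 14: (-10,-8) -> (-24,-8) [heading=180, draw]
BK 16: (-24,-8) -> (-8,-8) [heading=180, draw]
RT 135: heading 180 -> 45
FD 11: (-8,-8) -> (-0.222,-0.222) [heading=45, draw]
LT 180: heading 45 -> 225
REPEAT 3 [
  -- iteration 1/3 --
  FD 2: (-0.222,-0.222) -> (-1.636,-1.636) [heading=225, draw]
  FD 8: (-1.636,-1.636) -> (-7.293,-7.293) [heading=225, draw]
  -- iteration 2/3 --
  FD 2: (-7.293,-7.293) -> (-8.707,-8.707) [heading=225, draw]
  FD 8: (-8.707,-8.707) -> (-14.364,-14.364) [heading=225, draw]
  -- iteration 3/3 --
  FD 2: (-14.364,-14.364) -> (-15.778,-15.778) [heading=225, draw]
  FD 8: (-15.778,-15.778) -> (-21.435,-21.435) [heading=225, draw]
]
FD 4: (-21.435,-21.435) -> (-24.263,-24.263) [heading=225, draw]
FD 15: (-24.263,-24.263) -> (-34.87,-34.87) [heading=225, draw]
LT 148: heading 225 -> 13
RT 135: heading 13 -> 238
RT 180: heading 238 -> 58
BK 11: (-34.87,-34.87) -> (-40.699,-44.199) [heading=58, draw]
Final: pos=(-40.699,-44.199), heading=58, 12 segment(s) drawn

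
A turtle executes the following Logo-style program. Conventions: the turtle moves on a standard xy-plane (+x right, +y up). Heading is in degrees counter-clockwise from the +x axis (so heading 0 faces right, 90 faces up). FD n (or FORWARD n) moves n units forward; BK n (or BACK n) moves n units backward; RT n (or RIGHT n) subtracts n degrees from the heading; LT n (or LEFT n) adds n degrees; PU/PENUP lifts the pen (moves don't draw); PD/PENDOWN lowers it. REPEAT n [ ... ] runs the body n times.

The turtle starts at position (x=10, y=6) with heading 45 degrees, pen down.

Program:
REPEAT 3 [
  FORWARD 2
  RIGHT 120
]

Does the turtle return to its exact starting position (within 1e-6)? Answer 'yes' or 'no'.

Executing turtle program step by step:
Start: pos=(10,6), heading=45, pen down
REPEAT 3 [
  -- iteration 1/3 --
  FD 2: (10,6) -> (11.414,7.414) [heading=45, draw]
  RT 120: heading 45 -> 285
  -- iteration 2/3 --
  FD 2: (11.414,7.414) -> (11.932,5.482) [heading=285, draw]
  RT 120: heading 285 -> 165
  -- iteration 3/3 --
  FD 2: (11.932,5.482) -> (10,6) [heading=165, draw]
  RT 120: heading 165 -> 45
]
Final: pos=(10,6), heading=45, 3 segment(s) drawn

Start position: (10, 6)
Final position: (10, 6)
Distance = 0; < 1e-6 -> CLOSED

Answer: yes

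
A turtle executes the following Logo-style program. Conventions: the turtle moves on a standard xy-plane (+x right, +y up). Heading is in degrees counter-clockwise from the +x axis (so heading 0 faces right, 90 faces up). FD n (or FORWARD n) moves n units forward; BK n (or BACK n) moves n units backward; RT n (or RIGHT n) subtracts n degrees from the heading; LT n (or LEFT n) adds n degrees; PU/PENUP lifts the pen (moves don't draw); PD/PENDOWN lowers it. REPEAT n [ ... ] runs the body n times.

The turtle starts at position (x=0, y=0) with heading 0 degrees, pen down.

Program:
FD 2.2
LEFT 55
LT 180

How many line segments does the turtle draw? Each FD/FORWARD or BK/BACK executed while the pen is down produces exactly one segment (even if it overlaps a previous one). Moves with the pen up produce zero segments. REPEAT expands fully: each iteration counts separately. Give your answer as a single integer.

Executing turtle program step by step:
Start: pos=(0,0), heading=0, pen down
FD 2.2: (0,0) -> (2.2,0) [heading=0, draw]
LT 55: heading 0 -> 55
LT 180: heading 55 -> 235
Final: pos=(2.2,0), heading=235, 1 segment(s) drawn
Segments drawn: 1

Answer: 1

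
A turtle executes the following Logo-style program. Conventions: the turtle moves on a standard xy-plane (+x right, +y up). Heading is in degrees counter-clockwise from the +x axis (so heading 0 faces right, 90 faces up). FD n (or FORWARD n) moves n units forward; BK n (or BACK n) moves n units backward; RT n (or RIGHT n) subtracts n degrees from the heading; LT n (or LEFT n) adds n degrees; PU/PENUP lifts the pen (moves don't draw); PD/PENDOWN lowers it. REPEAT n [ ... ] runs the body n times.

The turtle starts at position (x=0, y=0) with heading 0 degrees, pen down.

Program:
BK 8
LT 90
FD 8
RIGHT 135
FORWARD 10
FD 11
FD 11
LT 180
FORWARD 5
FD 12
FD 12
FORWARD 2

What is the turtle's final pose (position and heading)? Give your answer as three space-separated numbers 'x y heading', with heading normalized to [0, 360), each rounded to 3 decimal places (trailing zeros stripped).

Executing turtle program step by step:
Start: pos=(0,0), heading=0, pen down
BK 8: (0,0) -> (-8,0) [heading=0, draw]
LT 90: heading 0 -> 90
FD 8: (-8,0) -> (-8,8) [heading=90, draw]
RT 135: heading 90 -> 315
FD 10: (-8,8) -> (-0.929,0.929) [heading=315, draw]
FD 11: (-0.929,0.929) -> (6.849,-6.849) [heading=315, draw]
FD 11: (6.849,-6.849) -> (14.627,-14.627) [heading=315, draw]
LT 180: heading 315 -> 135
FD 5: (14.627,-14.627) -> (11.092,-11.092) [heading=135, draw]
FD 12: (11.092,-11.092) -> (2.607,-2.607) [heading=135, draw]
FD 12: (2.607,-2.607) -> (-5.879,5.879) [heading=135, draw]
FD 2: (-5.879,5.879) -> (-7.293,7.293) [heading=135, draw]
Final: pos=(-7.293,7.293), heading=135, 9 segment(s) drawn

Answer: -7.293 7.293 135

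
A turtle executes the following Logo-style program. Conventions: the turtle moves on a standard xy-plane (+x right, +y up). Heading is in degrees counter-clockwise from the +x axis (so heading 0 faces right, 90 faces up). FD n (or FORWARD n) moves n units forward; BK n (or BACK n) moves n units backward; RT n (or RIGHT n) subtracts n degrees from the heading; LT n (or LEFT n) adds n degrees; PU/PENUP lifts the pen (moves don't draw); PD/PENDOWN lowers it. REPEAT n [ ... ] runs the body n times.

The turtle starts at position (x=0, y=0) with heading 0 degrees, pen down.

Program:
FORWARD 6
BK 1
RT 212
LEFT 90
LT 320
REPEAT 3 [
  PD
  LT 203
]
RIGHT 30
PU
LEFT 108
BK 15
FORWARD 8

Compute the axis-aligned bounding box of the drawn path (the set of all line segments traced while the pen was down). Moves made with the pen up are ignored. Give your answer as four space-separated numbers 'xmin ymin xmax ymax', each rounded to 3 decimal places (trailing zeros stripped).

Answer: 0 0 6 0

Derivation:
Executing turtle program step by step:
Start: pos=(0,0), heading=0, pen down
FD 6: (0,0) -> (6,0) [heading=0, draw]
BK 1: (6,0) -> (5,0) [heading=0, draw]
RT 212: heading 0 -> 148
LT 90: heading 148 -> 238
LT 320: heading 238 -> 198
REPEAT 3 [
  -- iteration 1/3 --
  PD: pen down
  LT 203: heading 198 -> 41
  -- iteration 2/3 --
  PD: pen down
  LT 203: heading 41 -> 244
  -- iteration 3/3 --
  PD: pen down
  LT 203: heading 244 -> 87
]
RT 30: heading 87 -> 57
PU: pen up
LT 108: heading 57 -> 165
BK 15: (5,0) -> (19.489,-3.882) [heading=165, move]
FD 8: (19.489,-3.882) -> (11.761,-1.812) [heading=165, move]
Final: pos=(11.761,-1.812), heading=165, 2 segment(s) drawn

Segment endpoints: x in {0, 5, 6}, y in {0}
xmin=0, ymin=0, xmax=6, ymax=0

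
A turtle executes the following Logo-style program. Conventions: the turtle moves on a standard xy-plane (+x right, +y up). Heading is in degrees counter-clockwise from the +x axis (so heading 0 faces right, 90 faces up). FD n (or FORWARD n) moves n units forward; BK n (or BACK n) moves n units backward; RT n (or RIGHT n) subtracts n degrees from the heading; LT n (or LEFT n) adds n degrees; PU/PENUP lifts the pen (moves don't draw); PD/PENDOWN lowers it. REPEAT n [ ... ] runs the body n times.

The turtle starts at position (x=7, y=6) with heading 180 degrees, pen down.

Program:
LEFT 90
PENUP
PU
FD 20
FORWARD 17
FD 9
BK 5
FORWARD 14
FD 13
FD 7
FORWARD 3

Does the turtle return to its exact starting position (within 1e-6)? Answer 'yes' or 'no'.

Answer: no

Derivation:
Executing turtle program step by step:
Start: pos=(7,6), heading=180, pen down
LT 90: heading 180 -> 270
PU: pen up
PU: pen up
FD 20: (7,6) -> (7,-14) [heading=270, move]
FD 17: (7,-14) -> (7,-31) [heading=270, move]
FD 9: (7,-31) -> (7,-40) [heading=270, move]
BK 5: (7,-40) -> (7,-35) [heading=270, move]
FD 14: (7,-35) -> (7,-49) [heading=270, move]
FD 13: (7,-49) -> (7,-62) [heading=270, move]
FD 7: (7,-62) -> (7,-69) [heading=270, move]
FD 3: (7,-69) -> (7,-72) [heading=270, move]
Final: pos=(7,-72), heading=270, 0 segment(s) drawn

Start position: (7, 6)
Final position: (7, -72)
Distance = 78; >= 1e-6 -> NOT closed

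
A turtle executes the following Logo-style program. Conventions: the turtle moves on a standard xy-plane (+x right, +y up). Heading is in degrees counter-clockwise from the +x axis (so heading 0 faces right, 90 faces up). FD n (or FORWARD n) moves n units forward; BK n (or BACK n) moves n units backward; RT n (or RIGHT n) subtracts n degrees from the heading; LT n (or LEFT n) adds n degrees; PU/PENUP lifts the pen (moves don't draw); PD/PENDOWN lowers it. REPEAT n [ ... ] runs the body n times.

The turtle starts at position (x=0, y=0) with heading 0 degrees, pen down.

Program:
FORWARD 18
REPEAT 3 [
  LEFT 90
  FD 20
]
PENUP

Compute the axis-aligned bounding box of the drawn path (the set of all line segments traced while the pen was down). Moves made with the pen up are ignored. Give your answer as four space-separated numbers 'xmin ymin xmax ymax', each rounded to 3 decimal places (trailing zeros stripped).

Executing turtle program step by step:
Start: pos=(0,0), heading=0, pen down
FD 18: (0,0) -> (18,0) [heading=0, draw]
REPEAT 3 [
  -- iteration 1/3 --
  LT 90: heading 0 -> 90
  FD 20: (18,0) -> (18,20) [heading=90, draw]
  -- iteration 2/3 --
  LT 90: heading 90 -> 180
  FD 20: (18,20) -> (-2,20) [heading=180, draw]
  -- iteration 3/3 --
  LT 90: heading 180 -> 270
  FD 20: (-2,20) -> (-2,0) [heading=270, draw]
]
PU: pen up
Final: pos=(-2,0), heading=270, 4 segment(s) drawn

Segment endpoints: x in {-2, -2, 0, 18}, y in {0, 0, 20, 20}
xmin=-2, ymin=0, xmax=18, ymax=20

Answer: -2 0 18 20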